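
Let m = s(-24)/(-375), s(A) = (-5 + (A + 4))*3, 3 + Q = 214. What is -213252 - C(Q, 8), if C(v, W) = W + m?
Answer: -1066301/5 ≈ -2.1326e+5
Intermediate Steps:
Q = 211 (Q = -3 + 214 = 211)
s(A) = -3 + 3*A (s(A) = (-5 + (4 + A))*3 = (-1 + A)*3 = -3 + 3*A)
m = 1/5 (m = (-3 + 3*(-24))/(-375) = (-3 - 72)*(-1/375) = -75*(-1/375) = 1/5 ≈ 0.20000)
C(v, W) = 1/5 + W (C(v, W) = W + 1/5 = 1/5 + W)
-213252 - C(Q, 8) = -213252 - (1/5 + 8) = -213252 - 1*41/5 = -213252 - 41/5 = -1066301/5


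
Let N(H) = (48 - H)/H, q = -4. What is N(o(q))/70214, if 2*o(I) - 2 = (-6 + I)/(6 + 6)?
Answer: 569/491498 ≈ 0.0011577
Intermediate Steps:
o(I) = 3/4 + I/24 (o(I) = 1 + ((-6 + I)/(6 + 6))/2 = 1 + ((-6 + I)/12)/2 = 1 + ((-6 + I)*(1/12))/2 = 1 + (-1/2 + I/12)/2 = 1 + (-1/4 + I/24) = 3/4 + I/24)
N(H) = (48 - H)/H
N(o(q))/70214 = ((48 - (3/4 + (1/24)*(-4)))/(3/4 + (1/24)*(-4)))/70214 = ((48 - (3/4 - 1/6))/(3/4 - 1/6))*(1/70214) = ((48 - 1*7/12)/(7/12))*(1/70214) = (12*(48 - 7/12)/7)*(1/70214) = ((12/7)*(569/12))*(1/70214) = (569/7)*(1/70214) = 569/491498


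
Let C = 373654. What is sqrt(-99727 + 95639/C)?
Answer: I*sqrt(13923579909606626)/373654 ≈ 315.8*I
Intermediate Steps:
sqrt(-99727 + 95639/C) = sqrt(-99727 + 95639/373654) = sqrt(-37263296819/373654) = I*sqrt(13923579909606626)/373654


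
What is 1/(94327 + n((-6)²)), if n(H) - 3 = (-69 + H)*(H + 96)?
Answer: 1/89974 ≈ 1.1114e-5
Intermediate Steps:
n(H) = 3 + (-69 + H)*(96 + H) (n(H) = 3 + (-69 + H)*(H + 96) = 3 + (-69 + H)*(96 + H))
1/(94327 + n((-6)²)) = 1/(94327 + (-6621 + ((-6)²)² + 27*(-6)²)) = 1/(94327 + (-6621 + 36² + 27*36)) = 1/(94327 + (-6621 + 1296 + 972)) = 1/(94327 - 4353) = 1/89974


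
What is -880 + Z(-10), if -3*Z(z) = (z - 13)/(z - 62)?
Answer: -190103/216 ≈ -880.11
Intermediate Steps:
Z(z) = -(-13 + z)/(3*(-62 + z)) (Z(z) = -(z - 13)/(3*(z - 62)) = -(-13 + z)/(3*(-62 + z)))
-880 + Z(-10) = -880 + (13 - 1*(-10))/(3*(-62 - 10)) = -880 + (⅓)*(13 + 10)/(-72) = -880 + (⅓)*(-1/72)*23 = -880 - 23/216 = -190103/216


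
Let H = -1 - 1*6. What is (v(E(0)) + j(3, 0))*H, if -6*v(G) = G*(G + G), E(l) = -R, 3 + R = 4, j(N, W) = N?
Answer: -56/3 ≈ -18.667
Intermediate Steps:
R = 1 (R = -3 + 4 = 1)
H = -7 (H = -1 - 6 = -7)
E(l) = -1 (E(l) = -1*1 = -1)
v(G) = -G**2/3 (v(G) = -G*(G + G)/6 = -G*2*G/6 = -G**2/3)
(v(E(0)) + j(3, 0))*H = (-1/3*(-1)**2 + 3)*(-7) = (-1/3*1 + 3)*(-7) = (-1/3 + 3)*(-7) = (8/3)*(-7) = -56/3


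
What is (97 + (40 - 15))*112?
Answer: 13664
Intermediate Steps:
(97 + (40 - 15))*112 = (97 + 25)*112 = 122*112 = 13664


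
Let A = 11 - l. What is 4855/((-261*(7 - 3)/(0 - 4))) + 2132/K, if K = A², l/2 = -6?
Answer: 3124747/138069 ≈ 22.632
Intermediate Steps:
l = -12 (l = 2*(-6) = -12)
A = 23 (A = 11 - 1*(-12) = 11 + 12 = 23)
K = 529 (K = 23² = 529)
4855/((-261*(7 - 3)/(0 - 4))) + 2132/K = 4855/((-261*(7 - 3)/(0 - 4))) + 2132/529 = 4855/((-1044/(-4))) + 2132*(1/529) = 4855/((-1044*(-1)/4)) + 2132/529 = 4855/((-261*(-1))) + 2132/529 = 4855/261 + 2132/529 = 3124747/138069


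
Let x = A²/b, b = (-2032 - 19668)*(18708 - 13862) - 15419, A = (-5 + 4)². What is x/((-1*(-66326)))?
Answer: -1/6975745453794 ≈ -1.4335e-13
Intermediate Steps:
A = 1 (A = (-1)² = 1)
b = -105173619 (b = -21700*4846 - 15419 = -105158200 - 15419 = -105173619)
x = -1/105173619 (x = 1²/(-105173619) = 1*(-1/105173619) = -1/105173619 ≈ -9.5081e-9)
x/((-1*(-66326))) = -1/(105173619*((-1*(-66326)))) = -1/105173619/66326 = -1/105173619*1/66326 = -1/6975745453794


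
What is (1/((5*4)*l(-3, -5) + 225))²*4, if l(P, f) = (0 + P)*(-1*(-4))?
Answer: 4/225 ≈ 0.017778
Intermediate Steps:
l(P, f) = 4*P (l(P, f) = P*4 = 4*P)
(1/((5*4)*l(-3, -5) + 225))²*4 = (1/((5*4)*(4*(-3)) + 225))²*4 = (1/(20*(-12) + 225))²*4 = (1/(-240 + 225))²*4 = (1/(-15))²*4 = (-1/15)²*4 = (1/225)*4 = 4/225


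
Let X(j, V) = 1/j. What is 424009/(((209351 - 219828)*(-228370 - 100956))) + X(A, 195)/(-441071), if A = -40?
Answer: 3742086647031/30436973282512840 ≈ 0.00012295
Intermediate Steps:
424009/(((209351 - 219828)*(-228370 - 100956))) + X(A, 195)/(-441071) = 424009/(((209351 - 219828)*(-228370 - 100956))) + 1/(-40*(-441071)) = 424009/((-10477*(-329326))) - 1/40*(-1/441071) = 424009/3450348502 + 1/17642840 = 3742086647031/30436973282512840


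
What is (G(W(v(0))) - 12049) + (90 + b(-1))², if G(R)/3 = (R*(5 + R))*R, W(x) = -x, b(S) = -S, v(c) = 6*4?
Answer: -36600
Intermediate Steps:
v(c) = 24
G(R) = 3*R²*(5 + R) (G(R) = 3*((R*(5 + R))*R) = 3*(R²*(5 + R)) = 3*R²*(5 + R))
(G(W(v(0))) - 12049) + (90 + b(-1))² = (3*(-1*24)²*(5 - 1*24) - 12049) + (90 - 1*(-1))² = (3*(-24)²*(5 - 24) - 12049) + (90 + 1)² = (3*576*(-19) - 12049) + 91² = (-32832 - 12049) + 8281 = -44881 + 8281 = -36600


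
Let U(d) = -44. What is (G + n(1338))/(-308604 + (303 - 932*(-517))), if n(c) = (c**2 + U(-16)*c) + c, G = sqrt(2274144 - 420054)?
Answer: 1732710/173543 + 9*sqrt(22890)/173543 ≈ 9.9922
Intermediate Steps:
G = 9*sqrt(22890) (G = sqrt(1854090) = 9*sqrt(22890) ≈ 1361.7)
n(c) = c**2 - 43*c (n(c) = (c**2 - 44*c) + c = c**2 - 43*c)
(G + n(1338))/(-308604 + (303 - 932*(-517))) = (9*sqrt(22890) + 1338*(-43 + 1338))/(-308604 + (303 - 932*(-517))) = (9*sqrt(22890) + 1338*1295)/(-308604 + (303 + 481844)) = (9*sqrt(22890) + 1732710)/(-308604 + 482147) = (1732710 + 9*sqrt(22890))/173543 = (1732710 + 9*sqrt(22890))*(1/173543) = 1732710/173543 + 9*sqrt(22890)/173543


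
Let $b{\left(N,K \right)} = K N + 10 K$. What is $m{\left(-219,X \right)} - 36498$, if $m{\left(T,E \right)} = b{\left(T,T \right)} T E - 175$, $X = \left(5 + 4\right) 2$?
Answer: $-180465955$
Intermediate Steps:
$b{\left(N,K \right)} = 10 K + K N$
$X = 18$ ($X = 9 \cdot 2 = 18$)
$m{\left(T,E \right)} = -175 + E T^{2} \left(10 + T\right)$ ($m{\left(T,E \right)} = T \left(10 + T\right) T E - 175 = T^{2} \left(10 + T\right) E - 175 = E T^{2} \left(10 + T\right) - 175 = -175 + E T^{2} \left(10 + T\right)$)
$m{\left(-219,X \right)} - 36498 = \left(-175 + 18 \left(-219\right)^{2} \left(10 - 219\right)\right) - 36498 = \left(-175 + 18 \cdot 47961 \left(-209\right)\right) - 36498 = \left(-175 - 180429282\right) - 36498 = -180429457 - 36498 = -180465955$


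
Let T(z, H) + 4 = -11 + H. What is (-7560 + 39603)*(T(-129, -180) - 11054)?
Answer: -360451707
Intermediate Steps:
T(z, H) = -15 + H (T(z, H) = -4 + (-11 + H) = -15 + H)
(-7560 + 39603)*(T(-129, -180) - 11054) = (-7560 + 39603)*((-15 - 180) - 11054) = 32043*(-195 - 11054) = 32043*(-11249) = -360451707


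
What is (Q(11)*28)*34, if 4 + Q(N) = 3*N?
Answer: 27608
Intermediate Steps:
Q(N) = -4 + 3*N
(Q(11)*28)*34 = ((-4 + 3*11)*28)*34 = ((-4 + 33)*28)*34 = (29*28)*34 = 812*34 = 27608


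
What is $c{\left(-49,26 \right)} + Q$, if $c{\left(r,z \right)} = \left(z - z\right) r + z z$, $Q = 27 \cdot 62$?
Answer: $2350$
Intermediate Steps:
$Q = 1674$
$c{\left(r,z \right)} = z^{2}$ ($c{\left(r,z \right)} = 0 r + z^{2} = 0 + z^{2} = z^{2}$)
$c{\left(-49,26 \right)} + Q = 26^{2} + 1674 = 676 + 1674 = 2350$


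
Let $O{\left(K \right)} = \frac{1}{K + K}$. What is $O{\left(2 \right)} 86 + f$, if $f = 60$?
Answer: $\frac{163}{2} \approx 81.5$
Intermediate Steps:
$O{\left(K \right)} = \frac{1}{2 K}$
$O{\left(2 \right)} 86 + f = \frac{1}{2 \cdot 2} \cdot 86 + 60 = \frac{1}{2} \cdot \frac{1}{2} \cdot 86 + 60 = \frac{1}{4} \cdot 86 + 60 = \frac{43}{2} + 60 = \frac{163}{2}$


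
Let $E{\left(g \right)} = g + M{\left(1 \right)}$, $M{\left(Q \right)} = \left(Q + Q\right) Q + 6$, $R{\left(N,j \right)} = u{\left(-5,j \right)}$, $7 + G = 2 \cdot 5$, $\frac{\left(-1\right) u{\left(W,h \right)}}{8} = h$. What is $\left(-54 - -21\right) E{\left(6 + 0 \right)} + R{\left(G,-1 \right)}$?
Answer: $-454$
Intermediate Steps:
$u{\left(W,h \right)} = - 8 h$
$G = 3$ ($G = -7 + 2 \cdot 5 = -7 + 10 = 3$)
$R{\left(N,j \right)} = - 8 j$
$M{\left(Q \right)} = 6 + 2 Q^{2}$ ($M{\left(Q \right)} = 2 Q Q + 6 = 2 Q^{2} + 6 = 6 + 2 Q^{2}$)
$E{\left(g \right)} = 8 + g$ ($E{\left(g \right)} = g + \left(6 + 2 \cdot 1^{2}\right) = g + \left(6 + 2 \cdot 1\right) = g + \left(6 + 2\right) = g + 8 = 8 + g$)
$\left(-54 - -21\right) E{\left(6 + 0 \right)} + R{\left(G,-1 \right)} = \left(-54 - -21\right) \left(8 + \left(6 + 0\right)\right) - -8 = \left(-54 + 21\right) \left(8 + 6\right) + 8 = \left(-33\right) 14 + 8 = -462 + 8 = -454$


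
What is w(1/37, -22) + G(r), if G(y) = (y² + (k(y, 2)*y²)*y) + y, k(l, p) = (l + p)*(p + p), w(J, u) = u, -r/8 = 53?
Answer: 128668019842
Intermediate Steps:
r = -424 (r = -8*53 = -424)
k(l, p) = 2*p*(l + p) (k(l, p) = (l + p)*(2*p) = 2*p*(l + p))
G(y) = y + y² + y³*(8 + 4*y) (G(y) = (y² + ((2*2*(y + 2))*y²)*y) + y = (y² + ((2*2*(2 + y))*y²)*y) + y = (y² + ((8 + 4*y)*y²)*y) + y = (y² + (y²*(8 + 4*y))*y) + y = (y² + y³*(8 + 4*y)) + y = y + y² + y³*(8 + 4*y))
w(1/37, -22) + G(r) = -22 - 424*(1 - 424 + 4*(-424)²*(2 - 424)) = -22 - 424*(1 - 424 + 4*179776*(-422)) = -22 - 424*(1 - 424 - 303461888) = -22 - 424*(-303462311) = -22 + 128668019864 = 128668019842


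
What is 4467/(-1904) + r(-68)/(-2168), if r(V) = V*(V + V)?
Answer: -3411581/515984 ≈ -6.6118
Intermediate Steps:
r(V) = 2*V**2 (r(V) = V*(2*V) = 2*V**2)
4467/(-1904) + r(-68)/(-2168) = 4467/(-1904) + (2*(-68)**2)/(-2168) = 4467*(-1/1904) + (2*4624)*(-1/2168) = -4467/1904 + 9248*(-1/2168) = -4467/1904 - 1156/271 = -3411581/515984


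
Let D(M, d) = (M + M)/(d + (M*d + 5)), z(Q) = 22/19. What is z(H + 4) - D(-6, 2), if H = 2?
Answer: -118/95 ≈ -1.2421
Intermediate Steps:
z(Q) = 22/19 (z(Q) = 22*(1/19) = 22/19)
D(M, d) = 2*M/(5 + d + M*d) (D(M, d) = (2*M)/(d + (5 + M*d)) = (2*M)/(5 + d + M*d) = 2*M/(5 + d + M*d))
z(H + 4) - D(-6, 2) = 22/19 - 2*(-6)/(5 + 2 - 6*2) = 22/19 - 2*(-6)/(5 + 2 - 12) = 22/19 - 2*(-6)/(-5) = 22/19 - 2*(-6)*(-1)/5 = 22/19 - 1*12/5 = 22/19 - 12/5 = -118/95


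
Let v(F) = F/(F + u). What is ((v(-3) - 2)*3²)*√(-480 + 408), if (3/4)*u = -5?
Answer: -2646*I*√2/29 ≈ -129.03*I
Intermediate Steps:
u = -20/3 (u = (4/3)*(-5) = -20/3 ≈ -6.6667)
v(F) = F/(-20/3 + F) (v(F) = F/(F - 20/3) = F/(-20/3 + F))
((v(-3) - 2)*3²)*√(-480 + 408) = ((3*(-3)/(-20 + 3*(-3)) - 2)*3²)*√(-480 + 408) = ((3*(-3)/(-20 - 9) - 2)*9)*√(-72) = ((3*(-3)/(-29) - 2)*9)*(6*I*√2) = ((3*(-3)*(-1/29) - 2)*9)*(6*I*√2) = ((9/29 - 2)*9)*(6*I*√2) = (-49/29*9)*(6*I*√2) = -2646*I*√2/29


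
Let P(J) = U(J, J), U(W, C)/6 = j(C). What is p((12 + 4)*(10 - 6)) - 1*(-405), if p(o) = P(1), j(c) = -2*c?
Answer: 393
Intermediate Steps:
U(W, C) = -12*C (U(W, C) = 6*(-2*C) = -12*C)
P(J) = -12*J
p(o) = -12 (p(o) = -12*1 = -12)
p((12 + 4)*(10 - 6)) - 1*(-405) = -12 - 1*(-405) = -12 + 405 = 393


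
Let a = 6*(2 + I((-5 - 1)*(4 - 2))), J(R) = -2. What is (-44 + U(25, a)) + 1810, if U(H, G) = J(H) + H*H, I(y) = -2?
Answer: 2389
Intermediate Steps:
a = 0 (a = 6*(2 - 2) = 6*0 = 0)
U(H, G) = -2 + H² (U(H, G) = -2 + H*H = -2 + H²)
(-44 + U(25, a)) + 1810 = (-44 + (-2 + 25²)) + 1810 = (-44 + (-2 + 625)) + 1810 = (-44 + 623) + 1810 = 579 + 1810 = 2389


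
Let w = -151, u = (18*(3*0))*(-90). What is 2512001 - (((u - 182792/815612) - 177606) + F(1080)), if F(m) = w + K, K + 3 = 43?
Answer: 548441615052/203903 ≈ 2.6897e+6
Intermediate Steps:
K = 40 (K = -3 + 43 = 40)
u = 0 (u = (18*0)*(-90) = 0*(-90) = 0)
F(m) = -111 (F(m) = -151 + 40 = -111)
2512001 - (((u - 182792/815612) - 177606) + F(1080)) = 2512001 - (((0 - 182792/815612) - 177606) - 111) = 2512001 - (((0 - 182792*1/815612) - 177606) - 111) = 2512001 - (((0 - 45698/203903) - 177606) - 111) = 2512001 - ((-45698/203903 - 177606) - 111) = 2512001 - (-36214441916/203903 - 111) = 2512001 - 1*(-36237075149/203903) = 2512001 + 36237075149/203903 = 548441615052/203903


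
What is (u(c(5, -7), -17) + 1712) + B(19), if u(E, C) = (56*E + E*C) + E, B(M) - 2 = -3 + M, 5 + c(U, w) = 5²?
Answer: 2530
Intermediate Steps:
c(U, w) = 20 (c(U, w) = -5 + 5² = -5 + 25 = 20)
B(M) = -1 + M (B(M) = 2 + (-3 + M) = -1 + M)
u(E, C) = 57*E + C*E (u(E, C) = (56*E + C*E) + E = 57*E + C*E)
(u(c(5, -7), -17) + 1712) + B(19) = (20*(57 - 17) + 1712) + (-1 + 19) = (20*40 + 1712) + 18 = (800 + 1712) + 18 = 2512 + 18 = 2530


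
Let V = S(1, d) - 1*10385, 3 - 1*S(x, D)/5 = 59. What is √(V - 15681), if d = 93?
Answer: I*√26346 ≈ 162.31*I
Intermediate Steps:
S(x, D) = -280 (S(x, D) = 15 - 5*59 = 15 - 295 = -280)
V = -10665 (V = -280 - 1*10385 = -280 - 10385 = -10665)
√(V - 15681) = √(-10665 - 15681) = √(-26346) = I*√26346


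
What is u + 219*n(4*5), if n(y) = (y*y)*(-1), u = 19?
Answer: -87581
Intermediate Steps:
n(y) = -y² (n(y) = y²*(-1) = -y²)
u + 219*n(4*5) = 19 + 219*(-(4*5)²) = 19 + 219*(-1*20²) = 19 + 219*(-1*400) = 19 + 219*(-400) = 19 - 87600 = -87581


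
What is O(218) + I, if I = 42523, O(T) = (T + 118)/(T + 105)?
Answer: 13735265/323 ≈ 42524.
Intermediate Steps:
O(T) = (118 + T)/(105 + T)
O(218) + I = (118 + 218)/(105 + 218) + 42523 = 336/323 + 42523 = 13735265/323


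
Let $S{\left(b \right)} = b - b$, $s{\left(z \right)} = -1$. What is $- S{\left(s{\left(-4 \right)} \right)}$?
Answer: $0$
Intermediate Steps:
$S{\left(b \right)} = 0$
$- S{\left(s{\left(-4 \right)} \right)} = \left(-1\right) 0 = 0$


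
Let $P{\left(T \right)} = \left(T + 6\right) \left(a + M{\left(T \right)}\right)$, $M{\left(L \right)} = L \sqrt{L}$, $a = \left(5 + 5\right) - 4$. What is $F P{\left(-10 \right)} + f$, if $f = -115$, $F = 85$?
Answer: $-2155 + 3400 i \sqrt{10} \approx -2155.0 + 10752.0 i$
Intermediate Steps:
$a = 6$ ($a = 10 - 4 = 6$)
$M{\left(L \right)} = L^{\frac{3}{2}}$
$P{\left(T \right)} = \left(6 + T\right) \left(6 + T^{\frac{3}{2}}\right)$ ($P{\left(T \right)} = \left(T + 6\right) \left(6 + T^{\frac{3}{2}}\right) = \left(6 + T\right) \left(6 + T^{\frac{3}{2}}\right)$)
$F P{\left(-10 \right)} + f = 85 \left(36 + \left(-10\right)^{\frac{5}{2}} + 6 \left(-10\right) + 6 \left(-10\right)^{\frac{3}{2}}\right) - 115 = 85 \left(36 + 100 i \sqrt{10} - 60 + 6 \left(- 10 i \sqrt{10}\right)\right) - 115 = 85 \left(36 + 100 i \sqrt{10} - 60 - 60 i \sqrt{10}\right) - 115 = 85 \left(-24 + 40 i \sqrt{10}\right) - 115 = \left(-2040 + 3400 i \sqrt{10}\right) - 115 = -2155 + 3400 i \sqrt{10}$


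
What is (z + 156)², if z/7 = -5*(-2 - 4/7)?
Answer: 60516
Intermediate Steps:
z = 90 (z = 7*(-5*(-2 - 4/7)) = 7*(-5*(-18/7)) = 7*(90/7) = 90)
(z + 156)² = (90 + 156)² = 246² = 60516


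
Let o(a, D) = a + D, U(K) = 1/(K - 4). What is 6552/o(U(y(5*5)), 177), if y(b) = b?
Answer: 5292/143 ≈ 37.007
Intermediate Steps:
U(K) = 1/(-4 + K)
o(a, D) = D + a
6552/o(U(y(5*5)), 177) = 6552/(177 + 1/(-4 + 5*5)) = 6552/(177 + 1/(-4 + 25)) = 6552/(177 + 1/21) = 6552/(3718/21) = 6552*(21/3718) = 5292/143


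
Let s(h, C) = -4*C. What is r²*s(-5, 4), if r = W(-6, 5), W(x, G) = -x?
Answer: -576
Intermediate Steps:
r = 6 (r = -1*(-6) = 6)
r²*s(-5, 4) = 6²*(-4*4) = 36*(-16) = -576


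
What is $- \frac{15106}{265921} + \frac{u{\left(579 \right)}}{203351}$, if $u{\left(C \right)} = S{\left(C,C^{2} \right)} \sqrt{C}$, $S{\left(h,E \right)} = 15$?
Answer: $- \frac{15106}{265921} + \frac{15 \sqrt{579}}{203351} \approx -0.055031$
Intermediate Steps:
$u{\left(C \right)} = 15 \sqrt{C}$
$- \frac{15106}{265921} + \frac{u{\left(579 \right)}}{203351} = - \frac{15106}{265921} + \frac{15 \sqrt{579}}{203351}$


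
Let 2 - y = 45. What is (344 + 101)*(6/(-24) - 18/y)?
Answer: 12905/172 ≈ 75.029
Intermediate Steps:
y = -43 (y = 2 - 1*45 = 2 - 45 = -43)
(344 + 101)*(6/(-24) - 18/y) = (344 + 101)*(6/(-24) - 18/(-43)) = 445*(6*(-1/24) - 18*(-1/43)) = 445*(-1/4 + 18/43) = 445*(29/172) = 12905/172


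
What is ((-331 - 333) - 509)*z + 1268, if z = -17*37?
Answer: 739085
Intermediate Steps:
z = -629
((-331 - 333) - 509)*z + 1268 = ((-331 - 333) - 509)*(-629) + 1268 = (-664 - 509)*(-629) + 1268 = -1173*(-629) + 1268 = 737817 + 1268 = 739085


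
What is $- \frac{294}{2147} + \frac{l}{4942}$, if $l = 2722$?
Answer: $\frac{2195593}{5305237} \approx 0.41385$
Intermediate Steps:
$- \frac{294}{2147} + \frac{l}{4942} = - \frac{294}{2147} + \frac{2722}{4942} = \left(-294\right) \frac{1}{2147} + 2722 \cdot \frac{1}{4942} = - \frac{294}{2147} + \frac{1361}{2471} = \frac{2195593}{5305237}$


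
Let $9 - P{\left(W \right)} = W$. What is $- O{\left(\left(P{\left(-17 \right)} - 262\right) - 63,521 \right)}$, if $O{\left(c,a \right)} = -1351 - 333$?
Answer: $1684$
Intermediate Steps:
$P{\left(W \right)} = 9 - W$
$O{\left(c,a \right)} = -1684$
$- O{\left(\left(P{\left(-17 \right)} - 262\right) - 63,521 \right)} = \left(-1\right) \left(-1684\right) = 1684$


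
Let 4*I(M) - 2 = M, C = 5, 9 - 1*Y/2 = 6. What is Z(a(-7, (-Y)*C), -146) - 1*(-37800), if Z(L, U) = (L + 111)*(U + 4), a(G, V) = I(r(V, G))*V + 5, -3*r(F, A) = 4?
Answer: 22038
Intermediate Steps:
Y = 6 (Y = 18 - 2*6 = 18 - 12 = 6)
r(F, A) = -4/3 (r(F, A) = -1/3*4 = -4/3)
I(M) = 1/2 + M/4
a(G, V) = 5 + V/6 (a(G, V) = (1/2 + (1/4)*(-4/3))*V + 5 = (1/2 - 1/3)*V + 5 = V/6 + 5 = 5 + V/6)
Z(L, U) = (4 + U)*(111 + L) (Z(L, U) = (111 + L)*(4 + U) = (4 + U)*(111 + L))
Z(a(-7, (-Y)*C), -146) - 1*(-37800) = (444 + 4*(5 + (-1*6*5)/6) + 111*(-146) + (5 + (-1*6*5)/6)*(-146)) - 1*(-37800) = (444 + 4*(5 + (-6*5)/6) - 16206 + (5 + (-6*5)/6)*(-146)) + 37800 = (444 + 4*(5 + (1/6)*(-30)) - 16206 + (5 + (1/6)*(-30))*(-146)) + 37800 = (444 + 4*(5 - 5) - 16206 + (5 - 5)*(-146)) + 37800 = (444 + 4*0 - 16206 + 0*(-146)) + 37800 = (444 + 0 - 16206 + 0) + 37800 = -15762 + 37800 = 22038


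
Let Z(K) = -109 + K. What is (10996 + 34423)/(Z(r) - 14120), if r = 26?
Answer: -45419/14203 ≈ -3.1978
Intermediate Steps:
(10996 + 34423)/(Z(r) - 14120) = (10996 + 34423)/((-109 + 26) - 14120) = 45419/(-83 - 14120) = 45419/(-14203) = 45419*(-1/14203) = -45419/14203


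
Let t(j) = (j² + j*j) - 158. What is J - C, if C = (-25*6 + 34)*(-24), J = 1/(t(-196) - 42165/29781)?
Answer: -706327470195/253709581 ≈ -2784.0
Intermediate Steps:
t(j) = -158 + 2*j² (t(j) = (j² + j²) - 158 = 2*j² - 158 = -158 + 2*j²)
J = 3309/253709581 (J = 1/((-158 + 2*(-196)²) - 42165/29781) = 1/((-158 + 2*38416) - 42165*1/29781) = 1/((-158 + 76832) - 4685/3309) = 1/(76674 - 4685/3309) = 1/(253709581/3309) = 3309/253709581 ≈ 1.3042e-5)
C = 2784 (C = (-150 + 34)*(-24) = -116*(-24) = 2784)
J - C = 3309/253709581 - 1*2784 = 3309/253709581 - 2784 = -706327470195/253709581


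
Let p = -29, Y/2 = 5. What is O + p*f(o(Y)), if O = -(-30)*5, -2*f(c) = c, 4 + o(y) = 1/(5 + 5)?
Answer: 1869/20 ≈ 93.450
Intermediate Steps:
Y = 10 (Y = 2*5 = 10)
o(y) = -39/10 (o(y) = -4 + 1/(5 + 5) = -4 + 1/10 = -4 + ⅒ = -39/10)
f(c) = -c/2
O = 150 (O = -6*(-25) = 150)
O + p*f(o(Y)) = 150 - (-29)*(-39)/(2*10) = 150 - 29*39/20 = 150 - 1131/20 = 1869/20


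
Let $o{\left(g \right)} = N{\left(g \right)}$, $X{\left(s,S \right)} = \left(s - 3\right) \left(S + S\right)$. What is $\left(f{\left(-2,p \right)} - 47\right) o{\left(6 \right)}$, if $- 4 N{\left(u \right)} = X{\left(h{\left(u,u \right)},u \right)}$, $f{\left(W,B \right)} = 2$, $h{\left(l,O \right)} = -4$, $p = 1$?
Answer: $-945$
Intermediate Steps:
$X{\left(s,S \right)} = 2 S \left(-3 + s\right)$ ($X{\left(s,S \right)} = \left(-3 + s\right) 2 S = 2 S \left(-3 + s\right)$)
$N{\left(u \right)} = \frac{7 u}{2}$ ($N{\left(u \right)} = - \frac{2 u \left(-3 - 4\right)}{4} = - \frac{2 u \left(-7\right)}{4} = - \frac{\left(-14\right) u}{4} = \frac{7 u}{2}$)
$o{\left(g \right)} = \frac{7 g}{2}$
$\left(f{\left(-2,p \right)} - 47\right) o{\left(6 \right)} = \left(2 - 47\right) \frac{7}{2} \cdot 6 = \left(-45\right) 21 = -945$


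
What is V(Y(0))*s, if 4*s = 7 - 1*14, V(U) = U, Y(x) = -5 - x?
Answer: 35/4 ≈ 8.7500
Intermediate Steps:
s = -7/4 (s = (7 - 1*14)/4 = (7 - 14)/4 = (¼)*(-7) = -7/4 ≈ -1.7500)
V(Y(0))*s = (-5 - 1*0)*(-7/4) = (-5 + 0)*(-7/4) = -5*(-7/4) = 35/4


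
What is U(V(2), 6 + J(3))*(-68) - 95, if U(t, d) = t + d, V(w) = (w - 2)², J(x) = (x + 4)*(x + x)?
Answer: -3359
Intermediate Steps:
J(x) = 2*x*(4 + x) (J(x) = (4 + x)*(2*x) = 2*x*(4 + x))
V(w) = (-2 + w)²
U(t, d) = d + t
U(V(2), 6 + J(3))*(-68) - 95 = ((6 + 2*3*(4 + 3)) + (-2 + 2)²)*(-68) - 95 = ((6 + 2*3*7) + 0²)*(-68) - 95 = ((6 + 42) + 0)*(-68) - 95 = (48 + 0)*(-68) - 95 = 48*(-68) - 95 = -3264 - 95 = -3359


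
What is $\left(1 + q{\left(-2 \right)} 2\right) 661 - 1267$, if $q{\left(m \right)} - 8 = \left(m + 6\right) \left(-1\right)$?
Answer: $4682$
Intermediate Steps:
$q{\left(m \right)} = 2 - m$ ($q{\left(m \right)} = 8 + \left(m + 6\right) \left(-1\right) = 8 + \left(6 + m\right) \left(-1\right) = 8 - \left(6 + m\right) = 2 - m$)
$\left(1 + q{\left(-2 \right)} 2\right) 661 - 1267 = \left(1 + \left(2 - -2\right) 2\right) 661 - 1267 = \left(1 + \left(2 + 2\right) 2\right) 661 - 1267 = \left(1 + 4 \cdot 2\right) 661 - 1267 = \left(1 + 8\right) 661 - 1267 = 9 \cdot 661 - 1267 = 5949 - 1267 = 4682$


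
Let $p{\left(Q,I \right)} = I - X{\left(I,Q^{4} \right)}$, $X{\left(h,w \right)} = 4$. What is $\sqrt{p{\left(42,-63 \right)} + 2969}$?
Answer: $\sqrt{2902} \approx 53.87$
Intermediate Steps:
$p{\left(Q,I \right)} = -4 + I$ ($p{\left(Q,I \right)} = I - 4 = -4 + I$)
$\sqrt{p{\left(42,-63 \right)} + 2969} = \sqrt{\left(-4 - 63\right) + 2969} = \sqrt{-67 + 2969} = \sqrt{2902}$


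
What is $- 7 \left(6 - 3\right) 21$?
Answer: $-441$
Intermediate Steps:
$- 7 \left(6 - 3\right) 21 = \left(-7\right) 3 \cdot 21 = \left(-21\right) 21 = -441$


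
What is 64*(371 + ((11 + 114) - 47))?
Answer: 28736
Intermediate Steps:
64*(371 + ((11 + 114) - 47)) = 64*(371 + (125 - 47)) = 64*(371 + 78) = 64*449 = 28736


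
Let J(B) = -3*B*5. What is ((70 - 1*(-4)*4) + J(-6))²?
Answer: 30976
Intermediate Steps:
J(B) = -15*B
((70 - 1*(-4)*4) + J(-6))² = ((70 - 1*(-4)*4) - 15*(-6))² = ((70 - (-4)*4) + 90)² = ((70 - 1*(-16)) + 90)² = ((70 + 16) + 90)² = (86 + 90)² = 176² = 30976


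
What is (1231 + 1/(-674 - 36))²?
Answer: 763891732081/504100 ≈ 1.5154e+6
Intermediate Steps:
(1231 + 1/(-674 - 36))² = (1231 + 1/(-710))² = (1231 - 1/710)² = (874009/710)² = 763891732081/504100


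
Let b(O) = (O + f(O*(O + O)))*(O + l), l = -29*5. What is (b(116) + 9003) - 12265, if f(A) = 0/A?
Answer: -6626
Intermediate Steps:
f(A) = 0
l = -145
b(O) = O*(-145 + O) (b(O) = (O + 0)*(O - 145) = O*(-145 + O))
(b(116) + 9003) - 12265 = (116*(-145 + 116) + 9003) - 12265 = (116*(-29) + 9003) - 12265 = (-3364 + 9003) - 12265 = 5639 - 12265 = -6626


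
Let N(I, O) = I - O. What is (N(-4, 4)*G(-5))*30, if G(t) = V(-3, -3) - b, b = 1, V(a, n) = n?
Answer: 960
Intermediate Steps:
G(t) = -4 (G(t) = -3 - 1*1 = -3 - 1 = -4)
(N(-4, 4)*G(-5))*30 = ((-4 - 1*4)*(-4))*30 = ((-4 - 4)*(-4))*30 = -8*(-4)*30 = 32*30 = 960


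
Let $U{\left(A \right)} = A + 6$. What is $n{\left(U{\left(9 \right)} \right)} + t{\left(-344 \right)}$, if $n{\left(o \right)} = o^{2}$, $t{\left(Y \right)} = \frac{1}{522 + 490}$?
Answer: $\frac{227701}{1012} \approx 225.0$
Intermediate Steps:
$U{\left(A \right)} = 6 + A$
$t{\left(Y \right)} = \frac{1}{1012}$
$n{\left(U{\left(9 \right)} \right)} + t{\left(-344 \right)} = \left(6 + 9\right)^{2} + \frac{1}{1012} = 15^{2} + \frac{1}{1012} = 225 + \frac{1}{1012} = \frac{227701}{1012}$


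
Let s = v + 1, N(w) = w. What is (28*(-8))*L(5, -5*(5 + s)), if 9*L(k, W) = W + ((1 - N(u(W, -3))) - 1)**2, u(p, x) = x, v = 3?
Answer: 896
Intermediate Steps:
s = 4 (s = 3 + 1 = 4)
L(k, W) = 1 + W/9 (L(k, W) = (W + ((1 - 1*(-3)) - 1)**2)/9 = (W + ((1 + 3) - 1)**2)/9 = (W + (4 - 1)**2)/9 = (W + 3**2)/9 = (W + 9)/9 = (9 + W)/9 = 1 + W/9)
(28*(-8))*L(5, -5*(5 + s)) = (28*(-8))*(1 + (-5*(5 + 4))/9) = -224*(1 + (-5*9)/9) = -224*(1 + (1/9)*(-45)) = -224*(1 - 5) = -224*(-4) = 896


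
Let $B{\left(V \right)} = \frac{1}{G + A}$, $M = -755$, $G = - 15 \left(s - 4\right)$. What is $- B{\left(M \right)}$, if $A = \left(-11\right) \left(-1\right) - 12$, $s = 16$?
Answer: $\frac{1}{181} \approx 0.0055249$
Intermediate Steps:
$A = -1$ ($A = 11 - 12 = -1$)
$G = -180$ ($G = - 15 \left(16 - 4\right) = \left(-15\right) 12 = -180$)
$B{\left(V \right)} = - \frac{1}{181}$ ($B{\left(V \right)} = \frac{1}{-180 - 1} = \frac{1}{-181} = - \frac{1}{181}$)
$- B{\left(M \right)} = \left(-1\right) \left(- \frac{1}{181}\right) = \frac{1}{181}$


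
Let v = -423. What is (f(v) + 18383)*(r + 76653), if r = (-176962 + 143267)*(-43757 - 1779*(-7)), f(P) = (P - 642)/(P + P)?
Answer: 5468800618912813/282 ≈ 1.9393e+13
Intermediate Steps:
f(P) = (-642 + P)/(2*P) (f(P) = (-642 + P)/((2*P)) = (-642 + P)*(1/(2*P)) = (-642 + P)/(2*P))
r = 1054788280 (r = -33695*(-43757 + 12453) = -33695*(-31304) = 1054788280)
(f(v) + 18383)*(r + 76653) = ((½)*(-642 - 423)/(-423) + 18383)*(1054788280 + 76653) = ((½)*(-1/423)*(-1065) + 18383)*1054864933 = (355/282 + 18383)*1054864933 = (5184361/282)*1054864933 = 5468800618912813/282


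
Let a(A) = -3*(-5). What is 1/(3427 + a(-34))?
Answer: 1/3442 ≈ 0.00029053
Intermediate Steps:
a(A) = 15
1/(3427 + a(-34)) = 1/(3427 + 15) = 1/3442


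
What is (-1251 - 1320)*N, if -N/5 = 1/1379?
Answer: 12855/1379 ≈ 9.3220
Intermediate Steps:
N = -5/1379 ≈ -0.0036258
(-1251 - 1320)*N = (-1251 - 1320)*(-5/1379) = -2571*(-5/1379) = 12855/1379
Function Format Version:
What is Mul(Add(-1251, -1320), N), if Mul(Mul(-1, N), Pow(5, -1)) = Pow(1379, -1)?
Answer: Rational(12855, 1379) ≈ 9.3220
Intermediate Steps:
N = Rational(-5, 1379) (N = Mul(-5, Pow(1379, -1)) = Mul(-5, Rational(1, 1379)) = Rational(-5, 1379) ≈ -0.0036258)
Mul(Add(-1251, -1320), N) = Mul(Add(-1251, -1320), Rational(-5, 1379)) = Mul(-2571, Rational(-5, 1379)) = Rational(12855, 1379)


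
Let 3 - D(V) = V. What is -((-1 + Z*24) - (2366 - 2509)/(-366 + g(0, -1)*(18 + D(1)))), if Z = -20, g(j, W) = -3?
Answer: 205049/426 ≈ 481.34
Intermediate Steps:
D(V) = 3 - V
-((-1 + Z*24) - (2366 - 2509)/(-366 + g(0, -1)*(18 + D(1)))) = -((-1 - 20*24) - (2366 - 2509)/(-366 - 3*(18 + (3 - 1*1)))) = -((-1 - 480) - (-143)/(-366 - 3*(18 + (3 - 1)))) = -(-481 - (-143)/(-366 - 3*(18 + 2))) = -(-481 - (-143)/(-366 - 3*20)) = -(-481 - (-143)/(-366 - 60)) = -(-481 - (-143)/(-426)) = -(-481 - (-143)*(-1)/426) = -(-481 - 1*143/426) = -(-481 - 143/426) = -1*(-205049/426) = 205049/426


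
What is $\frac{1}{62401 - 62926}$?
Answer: $- \frac{1}{525} \approx -0.0019048$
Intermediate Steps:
$\frac{1}{62401 - 62926} = \frac{1}{-525} = - \frac{1}{525}$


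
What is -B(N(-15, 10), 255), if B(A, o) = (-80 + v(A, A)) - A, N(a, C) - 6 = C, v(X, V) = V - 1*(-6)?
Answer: 74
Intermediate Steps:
v(X, V) = 6 + V (v(X, V) = V + 6 = 6 + V)
N(a, C) = 6 + C
B(A, o) = -74 (B(A, o) = (-80 + (6 + A)) - A = (-74 + A) - A = -74)
-B(N(-15, 10), 255) = -1*(-74) = 74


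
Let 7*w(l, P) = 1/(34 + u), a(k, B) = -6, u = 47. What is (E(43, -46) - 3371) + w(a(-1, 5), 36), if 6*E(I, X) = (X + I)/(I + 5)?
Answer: -61163581/18144 ≈ -3371.0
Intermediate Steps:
w(l, P) = 1/567 (w(l, P) = 1/(7*(34 + 47)) = (⅐)/81 = (⅐)*(1/81) = 1/567)
E(I, X) = (I + X)/(6*(5 + I)) (E(I, X) = ((X + I)/(I + 5))/6 = ((I + X)/(5 + I))/6 = (I + X)/(6*(5 + I)))
(E(43, -46) - 3371) + w(a(-1, 5), 36) = ((43 - 46)/(6*(5 + 43)) - 3371) + 1/567 = ((⅙)*(-3)/48 - 3371) + 1/567 = ((⅙)*(1/48)*(-3) - 3371) + 1/567 = (-1/96 - 3371) + 1/567 = -323617/96 + 1/567 = -61163581/18144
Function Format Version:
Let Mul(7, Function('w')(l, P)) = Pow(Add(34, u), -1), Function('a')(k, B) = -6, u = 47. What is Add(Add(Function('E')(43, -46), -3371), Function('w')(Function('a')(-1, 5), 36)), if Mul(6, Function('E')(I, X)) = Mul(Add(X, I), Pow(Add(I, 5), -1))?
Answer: Rational(-61163581, 18144) ≈ -3371.0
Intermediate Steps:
Function('w')(l, P) = Rational(1, 567) (Function('w')(l, P) = Mul(Rational(1, 7), Pow(Add(34, 47), -1)) = Mul(Rational(1, 7), Pow(81, -1)) = Mul(Rational(1, 7), Rational(1, 81)) = Rational(1, 567))
Function('E')(I, X) = Mul(Rational(1, 6), Pow(Add(5, I), -1), Add(I, X)) (Function('E')(I, X) = Mul(Rational(1, 6), Mul(Add(X, I), Pow(Add(I, 5), -1))) = Mul(Rational(1, 6), Mul(Add(I, X), Pow(Add(5, I), -1))) = Mul(Rational(1, 6), Mul(Pow(Add(5, I), -1), Add(I, X))) = Mul(Rational(1, 6), Pow(Add(5, I), -1), Add(I, X)))
Add(Add(Function('E')(43, -46), -3371), Function('w')(Function('a')(-1, 5), 36)) = Add(Add(Mul(Rational(1, 6), Pow(Add(5, 43), -1), Add(43, -46)), -3371), Rational(1, 567)) = Add(Add(Mul(Rational(1, 6), Pow(48, -1), -3), -3371), Rational(1, 567)) = Add(Add(Mul(Rational(1, 6), Rational(1, 48), -3), -3371), Rational(1, 567)) = Add(Add(Rational(-1, 96), -3371), Rational(1, 567)) = Add(Rational(-323617, 96), Rational(1, 567)) = Rational(-61163581, 18144)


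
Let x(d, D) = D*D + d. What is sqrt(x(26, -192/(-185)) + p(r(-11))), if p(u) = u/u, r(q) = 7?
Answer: 21*sqrt(2179)/185 ≈ 5.2988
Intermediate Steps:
x(d, D) = d + D**2 (x(d, D) = D**2 + d = d + D**2)
p(u) = 1
sqrt(x(26, -192/(-185)) + p(r(-11))) = sqrt((26 + (-192/(-185))**2) + 1) = sqrt((26 + (-192*(-1/185))**2) + 1) = sqrt((26 + (192/185)**2) + 1) = sqrt((26 + 36864/34225) + 1) = sqrt(926714/34225 + 1) = sqrt(960939/34225) = 21*sqrt(2179)/185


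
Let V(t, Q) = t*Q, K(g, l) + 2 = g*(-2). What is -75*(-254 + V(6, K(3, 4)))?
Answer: 22650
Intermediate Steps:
K(g, l) = -2 - 2*g (K(g, l) = -2 + g*(-2) = -2 - 2*g)
V(t, Q) = Q*t
-75*(-254 + V(6, K(3, 4))) = -75*(-254 + (-2 - 2*3)*6) = -75*(-254 + (-2 - 6)*6) = -75*(-254 - 8*6) = -75*(-254 - 48) = -75*(-302) = 22650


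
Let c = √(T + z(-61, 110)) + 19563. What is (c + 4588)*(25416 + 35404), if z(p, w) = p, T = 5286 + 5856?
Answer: 1468863820 + 60820*√11081 ≈ 1.4753e+9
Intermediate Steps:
T = 11142
c = 19563 + √11081 (c = √(11142 - 61) + 19563 = √11081 + 19563 = 19563 + √11081 ≈ 19668.)
(c + 4588)*(25416 + 35404) = ((19563 + √11081) + 4588)*(25416 + 35404) = (24151 + √11081)*60820 = 1468863820 + 60820*√11081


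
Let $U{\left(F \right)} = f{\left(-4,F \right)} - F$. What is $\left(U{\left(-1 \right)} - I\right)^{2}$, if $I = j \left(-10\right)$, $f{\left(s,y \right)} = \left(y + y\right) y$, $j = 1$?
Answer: $169$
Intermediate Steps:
$f{\left(s,y \right)} = 2 y^{2}$ ($f{\left(s,y \right)} = 2 y y = 2 y^{2}$)
$U{\left(F \right)} = - F + 2 F^{2}$ ($U{\left(F \right)} = 2 F^{2} - F = - F + 2 F^{2}$)
$I = -10$ ($I = 1 \left(-10\right) = -10$)
$\left(U{\left(-1 \right)} - I\right)^{2} = \left(- (-1 + 2 \left(-1\right)) - -10\right)^{2} = \left(- (-1 - 2) + 10\right)^{2} = \left(\left(-1\right) \left(-3\right) + 10\right)^{2} = \left(3 + 10\right)^{2} = 13^{2} = 169$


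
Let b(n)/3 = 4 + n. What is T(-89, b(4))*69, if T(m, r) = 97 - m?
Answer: 12834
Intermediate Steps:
b(n) = 12 + 3*n (b(n) = 3*(4 + n) = 12 + 3*n)
T(-89, b(4))*69 = (97 - 1*(-89))*69 = (97 + 89)*69 = 186*69 = 12834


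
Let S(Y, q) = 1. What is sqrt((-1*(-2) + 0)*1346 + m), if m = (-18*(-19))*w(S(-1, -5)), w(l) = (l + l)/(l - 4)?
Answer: 4*sqrt(154) ≈ 49.639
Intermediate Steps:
w(l) = 2*l/(-4 + l) (w(l) = (2*l)/(-4 + l) = 2*l/(-4 + l))
m = -228 (m = (-18*(-19))*(2*1/(-4 + 1)) = 342*(2*1/(-3)) = 342*(2*1*(-1/3)) = 342*(-2/3) = -228)
sqrt((-1*(-2) + 0)*1346 + m) = sqrt((-1*(-2) + 0)*1346 - 228) = sqrt((2 + 0)*1346 - 228) = sqrt(2*1346 - 228) = sqrt(2692 - 228) = sqrt(2464) = 4*sqrt(154)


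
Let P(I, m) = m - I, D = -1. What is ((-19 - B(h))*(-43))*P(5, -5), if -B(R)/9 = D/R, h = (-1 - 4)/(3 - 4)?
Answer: -8944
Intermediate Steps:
h = 5 (h = -5/(-1) = -5*(-1) = 5)
B(R) = 9/R (B(R) = -(-9)/R = 9/R)
((-19 - B(h))*(-43))*P(5, -5) = ((-19 - 9/5)*(-43))*(-5 - 1*5) = ((-19 - 9/5)*(-43))*(-5 - 5) = ((-19 - 1*9/5)*(-43))*(-10) = ((-19 - 9/5)*(-43))*(-10) = -104/5*(-43)*(-10) = (4472/5)*(-10) = -8944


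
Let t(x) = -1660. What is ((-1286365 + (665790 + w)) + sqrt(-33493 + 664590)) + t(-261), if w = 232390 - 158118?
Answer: -547963 + 23*sqrt(1193) ≈ -5.4717e+5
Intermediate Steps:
w = 74272
((-1286365 + (665790 + w)) + sqrt(-33493 + 664590)) + t(-261) = ((-1286365 + (665790 + 74272)) + sqrt(-33493 + 664590)) - 1660 = ((-1286365 + 740062) + sqrt(631097)) - 1660 = (-546303 + 23*sqrt(1193)) - 1660 = -547963 + 23*sqrt(1193)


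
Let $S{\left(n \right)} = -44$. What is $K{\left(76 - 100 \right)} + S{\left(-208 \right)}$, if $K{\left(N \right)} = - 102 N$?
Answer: $2404$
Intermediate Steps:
$K{\left(76 - 100 \right)} + S{\left(-208 \right)} = - 102 \left(76 - 100\right) - 44 = \left(-102\right) \left(-24\right) - 44 = 2448 - 44 = 2404$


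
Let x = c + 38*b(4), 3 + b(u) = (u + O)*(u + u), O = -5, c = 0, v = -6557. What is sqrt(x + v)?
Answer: 15*I*sqrt(31) ≈ 83.516*I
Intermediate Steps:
b(u) = -3 + 2*u*(-5 + u) (b(u) = -3 + (u - 5)*(u + u) = -3 + (-5 + u)*(2*u) = -3 + 2*u*(-5 + u))
x = -418 (x = 0 + 38*(-3 - 10*4 + 2*4**2) = 0 + 38*(-3 - 40 + 2*16) = 0 + 38*(-3 - 40 + 32) = 0 + 38*(-11) = 0 - 418 = -418)
sqrt(x + v) = sqrt(-418 - 6557) = sqrt(-6975) = 15*I*sqrt(31)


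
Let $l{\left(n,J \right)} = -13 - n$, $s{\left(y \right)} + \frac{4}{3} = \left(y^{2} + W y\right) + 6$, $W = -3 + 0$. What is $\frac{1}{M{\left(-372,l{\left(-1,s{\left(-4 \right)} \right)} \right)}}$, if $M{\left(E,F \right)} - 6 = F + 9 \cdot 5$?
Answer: $\frac{1}{39} \approx 0.025641$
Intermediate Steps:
$W = -3$
$s{\left(y \right)} = \frac{14}{3} + y^{2} - 3 y$ ($s{\left(y \right)} = - \frac{4}{3} + \left(\left(y^{2} - 3 y\right) + 6\right) = - \frac{4}{3} + \left(6 + y^{2} - 3 y\right) = \frac{14}{3} + y^{2} - 3 y$)
$M{\left(E,F \right)} = 51 + F$ ($M{\left(E,F \right)} = 6 + \left(F + 9 \cdot 5\right) = 6 + \left(F + 45\right) = 6 + \left(45 + F\right) = 51 + F$)
$\frac{1}{M{\left(-372,l{\left(-1,s{\left(-4 \right)} \right)} \right)}} = \frac{1}{51 - 12} = \frac{1}{39}$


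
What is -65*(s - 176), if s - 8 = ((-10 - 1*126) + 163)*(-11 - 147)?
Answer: 288210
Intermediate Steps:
s = -4258 (s = 8 + ((-10 - 1*126) + 163)*(-11 - 147) = 8 + ((-10 - 126) + 163)*(-158) = 8 + (-136 + 163)*(-158) = 8 + 27*(-158) = 8 - 4266 = -4258)
-65*(s - 176) = -65*(-4258 - 176) = -65*(-4434) = 288210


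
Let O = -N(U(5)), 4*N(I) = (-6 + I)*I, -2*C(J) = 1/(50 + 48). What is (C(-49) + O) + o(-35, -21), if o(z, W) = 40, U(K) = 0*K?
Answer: 7839/196 ≈ 39.995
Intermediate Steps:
U(K) = 0
C(J) = -1/196 (C(J) = -1/(2*(50 + 48)) = -½/98 = -½*1/98 = -1/196)
N(I) = I*(-6 + I)/4 (N(I) = ((-6 + I)*I)/4 = (I*(-6 + I))/4 = I*(-6 + I)/4)
O = 0 (O = -0*(-6 + 0)/4 = -0*(-6)/4 = -1*0 = 0)
(C(-49) + O) + o(-35, -21) = (-1/196 + 0) + 40 = -1/196 + 40 = 7839/196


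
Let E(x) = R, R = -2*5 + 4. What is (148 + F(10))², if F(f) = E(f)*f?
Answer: 7744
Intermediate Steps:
R = -6 (R = -10 + 4 = -6)
E(x) = -6
F(f) = -6*f
(148 + F(10))² = (148 - 6*10)² = (148 - 60)² = 88² = 7744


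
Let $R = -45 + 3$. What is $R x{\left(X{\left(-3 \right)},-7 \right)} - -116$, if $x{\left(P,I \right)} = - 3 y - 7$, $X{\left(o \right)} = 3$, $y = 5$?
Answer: $1040$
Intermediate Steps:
$x{\left(P,I \right)} = -22$ ($x{\left(P,I \right)} = \left(-3\right) 5 - 7 = -15 - 7 = -22$)
$R = -42$
$R x{\left(X{\left(-3 \right)},-7 \right)} - -116 = \left(-42\right) \left(-22\right) - -116 = 924 + 116 = 1040$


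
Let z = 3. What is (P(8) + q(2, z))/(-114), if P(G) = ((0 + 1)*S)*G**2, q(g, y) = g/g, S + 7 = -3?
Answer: 213/38 ≈ 5.6053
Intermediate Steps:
S = -10 (S = -7 - 3 = -10)
q(g, y) = 1
P(G) = -10*G**2 (P(G) = ((0 + 1)*(-10))*G**2 = (1*(-10))*G**2 = -10*G**2)
(P(8) + q(2, z))/(-114) = (-10*8**2 + 1)/(-114) = (-10*64 + 1)*(-1/114) = (-640 + 1)*(-1/114) = -639*(-1/114) = 213/38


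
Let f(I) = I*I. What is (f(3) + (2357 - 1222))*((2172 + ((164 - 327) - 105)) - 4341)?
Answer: -2787928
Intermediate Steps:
f(I) = I²
(f(3) + (2357 - 1222))*((2172 + ((164 - 327) - 105)) - 4341) = (3² + (2357 - 1222))*((2172 + ((164 - 327) - 105)) - 4341) = (9 + 1135)*((2172 + (-163 - 105)) - 4341) = 1144*((2172 - 268) - 4341) = 1144*(1904 - 4341) = 1144*(-2437) = -2787928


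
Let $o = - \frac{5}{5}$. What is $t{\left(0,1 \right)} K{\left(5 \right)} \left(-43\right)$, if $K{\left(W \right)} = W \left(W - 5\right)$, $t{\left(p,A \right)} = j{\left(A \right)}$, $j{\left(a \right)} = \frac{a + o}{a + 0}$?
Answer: $0$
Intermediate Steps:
$o = -1$ ($o = \left(-5\right) \frac{1}{5} = -1$)
$j{\left(a \right)} = \frac{-1 + a}{a}$ ($j{\left(a \right)} = \frac{a - 1}{a + 0} = \frac{-1 + a}{a}$)
$t{\left(p,A \right)} = \frac{-1 + A}{A}$
$K{\left(W \right)} = W \left(-5 + W\right)$
$t{\left(0,1 \right)} K{\left(5 \right)} \left(-43\right) = \frac{-1 + 1}{1} \cdot 5 \left(-5 + 5\right) \left(-43\right) = 1 \cdot 0 \cdot 5 \cdot 0 \left(-43\right) = 0 \cdot 0 \left(-43\right) = 0 \left(-43\right) = 0$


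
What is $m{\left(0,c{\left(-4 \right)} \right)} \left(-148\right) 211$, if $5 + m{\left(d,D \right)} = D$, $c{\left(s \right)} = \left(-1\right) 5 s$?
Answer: $-468420$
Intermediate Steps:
$c{\left(s \right)} = - 5 s$
$m{\left(d,D \right)} = -5 + D$
$m{\left(0,c{\left(-4 \right)} \right)} \left(-148\right) 211 = \left(-5 - -20\right) \left(-148\right) 211 = \left(-5 + 20\right) \left(-148\right) 211 = 15 \left(-148\right) 211 = \left(-2220\right) 211 = -468420$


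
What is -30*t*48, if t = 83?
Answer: -119520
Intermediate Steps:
-30*t*48 = -30*83*48 = -2490*48 = -119520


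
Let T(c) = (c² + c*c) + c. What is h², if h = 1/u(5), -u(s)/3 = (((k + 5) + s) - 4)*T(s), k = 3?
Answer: 1/2205225 ≈ 4.5347e-7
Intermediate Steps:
T(c) = c + 2*c² (T(c) = (c² + c²) + c = 2*c² + c = c + 2*c²)
u(s) = -3*s*(1 + 2*s)*(4 + s) (u(s) = -3*(((3 + 5) + s) - 4)*s*(1 + 2*s) = -3*((8 + s) - 4)*s*(1 + 2*s) = -3*(4 + s)*s*(1 + 2*s) = -3*s*(1 + 2*s)*(4 + s))
h = -1/1485 (h = 1/(-3*5*(1 + 2*5)*(4 + 5)) = 1/(-3*5*(1 + 10)*9) = 1/(-3*5*11*9) = 1/(-1485) = -1/1485 ≈ -0.00067340)
h² = (-1/1485)² = 1/2205225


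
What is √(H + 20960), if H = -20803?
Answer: √157 ≈ 12.530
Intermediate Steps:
√(H + 20960) = √(-20803 + 20960) = √157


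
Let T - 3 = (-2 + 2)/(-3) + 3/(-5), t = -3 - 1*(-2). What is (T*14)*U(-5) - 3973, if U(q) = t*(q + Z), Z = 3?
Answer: -19529/5 ≈ -3905.8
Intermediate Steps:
t = -1 (t = -3 + 2 = -1)
T = 12/5 (T = 3 + ((-2 + 2)/(-3) + 3/(-5)) = 3 + (0*(-⅓) + 3*(-⅕)) = 3 + (0 - ⅗) = 3 - ⅗ = 12/5 ≈ 2.4000)
U(q) = -3 - q (U(q) = -(q + 3) = -(3 + q) = -3 - q)
(T*14)*U(-5) - 3973 = ((12/5)*14)*(-3 - 1*(-5)) - 3973 = 168*(-3 + 5)/5 - 3973 = (168/5)*2 - 3973 = 336/5 - 3973 = -19529/5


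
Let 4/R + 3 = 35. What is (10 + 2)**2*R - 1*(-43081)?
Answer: 43099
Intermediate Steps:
R = 1/8 (R = 4/(-3 + 35) = 4/32 = 4*(1/32) = 1/8 ≈ 0.12500)
(10 + 2)**2*R - 1*(-43081) = (10 + 2)**2*(1/8) - 1*(-43081) = 12**2*(1/8) + 43081 = 144*(1/8) + 43081 = 18 + 43081 = 43099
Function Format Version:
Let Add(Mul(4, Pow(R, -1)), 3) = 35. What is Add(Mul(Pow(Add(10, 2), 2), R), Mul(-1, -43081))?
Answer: 43099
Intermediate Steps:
R = Rational(1, 8) (R = Mul(4, Pow(Add(-3, 35), -1)) = Mul(4, Pow(32, -1)) = Mul(4, Rational(1, 32)) = Rational(1, 8) ≈ 0.12500)
Add(Mul(Pow(Add(10, 2), 2), R), Mul(-1, -43081)) = Add(Mul(Pow(Add(10, 2), 2), Rational(1, 8)), Mul(-1, -43081)) = Add(Mul(Pow(12, 2), Rational(1, 8)), 43081) = Add(Mul(144, Rational(1, 8)), 43081) = Add(18, 43081) = 43099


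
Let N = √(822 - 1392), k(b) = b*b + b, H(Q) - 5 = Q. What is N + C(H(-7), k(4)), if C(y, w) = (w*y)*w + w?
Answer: -780 + I*√570 ≈ -780.0 + 23.875*I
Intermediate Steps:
H(Q) = 5 + Q
k(b) = b + b² (k(b) = b² + b = b + b²)
C(y, w) = w + y*w² (C(y, w) = y*w² + w = w + y*w²)
N = I*√570 (N = √(-570) = I*√570 ≈ 23.875*I)
N + C(H(-7), k(4)) = I*√570 + (4*(1 + 4))*(1 + (4*(1 + 4))*(5 - 7)) = I*√570 + (4*5)*(1 + (4*5)*(-2)) = I*√570 + 20*(1 + 20*(-2)) = I*√570 + 20*(1 - 40) = I*√570 + 20*(-39) = I*√570 - 780 = -780 + I*√570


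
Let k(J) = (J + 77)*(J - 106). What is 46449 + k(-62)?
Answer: 43929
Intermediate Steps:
k(J) = (-106 + J)*(77 + J) (k(J) = (77 + J)*(-106 + J) = (-106 + J)*(77 + J))
46449 + k(-62) = 46449 + (-8162 + (-62)² - 29*(-62)) = 46449 + (-8162 + 3844 + 1798) = 46449 - 2520 = 43929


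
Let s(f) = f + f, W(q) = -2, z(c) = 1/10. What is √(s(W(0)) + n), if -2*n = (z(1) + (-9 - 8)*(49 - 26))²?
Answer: I*√30562162/20 ≈ 276.42*I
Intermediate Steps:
z(c) = ⅒
s(f) = 2*f
n = -15280281/200 (n = -(⅒ + (-9 - 8)*(49 - 26))²/2 = -(⅒ - 17*23)²/2 = -(⅒ - 391)²/2 = -(-3909/10)²/2 = -½*15280281/100 = -15280281/200 ≈ -76401.)
√(s(W(0)) + n) = √(2*(-2) - 15280281/200) = √(-4 - 15280281/200) = √(-15281081/200) = I*√30562162/20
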